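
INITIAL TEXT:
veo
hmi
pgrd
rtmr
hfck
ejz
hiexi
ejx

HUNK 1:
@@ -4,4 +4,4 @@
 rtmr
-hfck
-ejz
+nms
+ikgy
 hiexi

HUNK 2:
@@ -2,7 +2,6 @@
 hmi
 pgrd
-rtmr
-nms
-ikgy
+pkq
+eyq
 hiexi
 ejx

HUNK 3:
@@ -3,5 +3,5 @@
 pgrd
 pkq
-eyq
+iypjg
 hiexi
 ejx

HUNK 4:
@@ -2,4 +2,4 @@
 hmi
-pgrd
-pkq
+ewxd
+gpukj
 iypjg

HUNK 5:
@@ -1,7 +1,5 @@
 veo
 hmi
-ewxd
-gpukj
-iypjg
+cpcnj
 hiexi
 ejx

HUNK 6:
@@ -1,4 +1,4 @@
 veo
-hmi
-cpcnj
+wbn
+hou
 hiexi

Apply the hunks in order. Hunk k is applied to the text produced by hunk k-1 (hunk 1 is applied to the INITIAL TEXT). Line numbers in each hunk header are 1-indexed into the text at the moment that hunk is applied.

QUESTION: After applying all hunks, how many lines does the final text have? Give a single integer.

Answer: 5

Derivation:
Hunk 1: at line 4 remove [hfck,ejz] add [nms,ikgy] -> 8 lines: veo hmi pgrd rtmr nms ikgy hiexi ejx
Hunk 2: at line 2 remove [rtmr,nms,ikgy] add [pkq,eyq] -> 7 lines: veo hmi pgrd pkq eyq hiexi ejx
Hunk 3: at line 3 remove [eyq] add [iypjg] -> 7 lines: veo hmi pgrd pkq iypjg hiexi ejx
Hunk 4: at line 2 remove [pgrd,pkq] add [ewxd,gpukj] -> 7 lines: veo hmi ewxd gpukj iypjg hiexi ejx
Hunk 5: at line 1 remove [ewxd,gpukj,iypjg] add [cpcnj] -> 5 lines: veo hmi cpcnj hiexi ejx
Hunk 6: at line 1 remove [hmi,cpcnj] add [wbn,hou] -> 5 lines: veo wbn hou hiexi ejx
Final line count: 5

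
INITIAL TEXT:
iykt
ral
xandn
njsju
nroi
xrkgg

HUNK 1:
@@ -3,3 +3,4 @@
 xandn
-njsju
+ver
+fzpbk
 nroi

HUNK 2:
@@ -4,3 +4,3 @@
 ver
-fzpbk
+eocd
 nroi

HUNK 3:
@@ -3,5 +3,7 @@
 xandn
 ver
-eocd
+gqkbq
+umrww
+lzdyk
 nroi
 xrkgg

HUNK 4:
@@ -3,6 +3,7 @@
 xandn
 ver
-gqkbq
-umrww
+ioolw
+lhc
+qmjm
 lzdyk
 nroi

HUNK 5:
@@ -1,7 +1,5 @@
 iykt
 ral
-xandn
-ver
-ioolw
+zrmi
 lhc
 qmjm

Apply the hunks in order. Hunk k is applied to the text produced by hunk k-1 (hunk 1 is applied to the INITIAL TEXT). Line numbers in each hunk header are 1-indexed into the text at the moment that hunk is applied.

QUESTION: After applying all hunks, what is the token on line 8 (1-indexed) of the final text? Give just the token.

Hunk 1: at line 3 remove [njsju] add [ver,fzpbk] -> 7 lines: iykt ral xandn ver fzpbk nroi xrkgg
Hunk 2: at line 4 remove [fzpbk] add [eocd] -> 7 lines: iykt ral xandn ver eocd nroi xrkgg
Hunk 3: at line 3 remove [eocd] add [gqkbq,umrww,lzdyk] -> 9 lines: iykt ral xandn ver gqkbq umrww lzdyk nroi xrkgg
Hunk 4: at line 3 remove [gqkbq,umrww] add [ioolw,lhc,qmjm] -> 10 lines: iykt ral xandn ver ioolw lhc qmjm lzdyk nroi xrkgg
Hunk 5: at line 1 remove [xandn,ver,ioolw] add [zrmi] -> 8 lines: iykt ral zrmi lhc qmjm lzdyk nroi xrkgg
Final line 8: xrkgg

Answer: xrkgg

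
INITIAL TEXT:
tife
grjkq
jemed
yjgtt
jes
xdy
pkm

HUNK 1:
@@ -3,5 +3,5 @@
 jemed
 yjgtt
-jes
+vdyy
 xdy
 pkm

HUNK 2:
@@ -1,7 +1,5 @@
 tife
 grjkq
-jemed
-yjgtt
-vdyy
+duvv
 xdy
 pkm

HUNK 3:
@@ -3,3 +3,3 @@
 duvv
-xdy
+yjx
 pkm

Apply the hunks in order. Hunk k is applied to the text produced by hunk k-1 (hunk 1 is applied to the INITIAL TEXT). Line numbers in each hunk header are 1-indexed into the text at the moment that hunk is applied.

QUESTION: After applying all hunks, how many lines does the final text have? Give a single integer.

Hunk 1: at line 3 remove [jes] add [vdyy] -> 7 lines: tife grjkq jemed yjgtt vdyy xdy pkm
Hunk 2: at line 1 remove [jemed,yjgtt,vdyy] add [duvv] -> 5 lines: tife grjkq duvv xdy pkm
Hunk 3: at line 3 remove [xdy] add [yjx] -> 5 lines: tife grjkq duvv yjx pkm
Final line count: 5

Answer: 5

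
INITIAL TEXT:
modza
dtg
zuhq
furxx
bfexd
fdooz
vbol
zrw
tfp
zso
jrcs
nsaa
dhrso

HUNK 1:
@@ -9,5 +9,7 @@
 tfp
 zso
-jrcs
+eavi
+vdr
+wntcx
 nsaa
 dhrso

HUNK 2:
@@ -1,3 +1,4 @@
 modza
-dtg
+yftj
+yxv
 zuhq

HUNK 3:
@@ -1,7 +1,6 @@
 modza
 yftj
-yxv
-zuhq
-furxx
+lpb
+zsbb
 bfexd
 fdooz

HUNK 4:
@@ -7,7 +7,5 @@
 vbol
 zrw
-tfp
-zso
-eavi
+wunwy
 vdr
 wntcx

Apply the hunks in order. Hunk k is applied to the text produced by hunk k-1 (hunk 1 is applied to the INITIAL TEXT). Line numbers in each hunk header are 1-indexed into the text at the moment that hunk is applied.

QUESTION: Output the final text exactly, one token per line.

Hunk 1: at line 9 remove [jrcs] add [eavi,vdr,wntcx] -> 15 lines: modza dtg zuhq furxx bfexd fdooz vbol zrw tfp zso eavi vdr wntcx nsaa dhrso
Hunk 2: at line 1 remove [dtg] add [yftj,yxv] -> 16 lines: modza yftj yxv zuhq furxx bfexd fdooz vbol zrw tfp zso eavi vdr wntcx nsaa dhrso
Hunk 3: at line 1 remove [yxv,zuhq,furxx] add [lpb,zsbb] -> 15 lines: modza yftj lpb zsbb bfexd fdooz vbol zrw tfp zso eavi vdr wntcx nsaa dhrso
Hunk 4: at line 7 remove [tfp,zso,eavi] add [wunwy] -> 13 lines: modza yftj lpb zsbb bfexd fdooz vbol zrw wunwy vdr wntcx nsaa dhrso

Answer: modza
yftj
lpb
zsbb
bfexd
fdooz
vbol
zrw
wunwy
vdr
wntcx
nsaa
dhrso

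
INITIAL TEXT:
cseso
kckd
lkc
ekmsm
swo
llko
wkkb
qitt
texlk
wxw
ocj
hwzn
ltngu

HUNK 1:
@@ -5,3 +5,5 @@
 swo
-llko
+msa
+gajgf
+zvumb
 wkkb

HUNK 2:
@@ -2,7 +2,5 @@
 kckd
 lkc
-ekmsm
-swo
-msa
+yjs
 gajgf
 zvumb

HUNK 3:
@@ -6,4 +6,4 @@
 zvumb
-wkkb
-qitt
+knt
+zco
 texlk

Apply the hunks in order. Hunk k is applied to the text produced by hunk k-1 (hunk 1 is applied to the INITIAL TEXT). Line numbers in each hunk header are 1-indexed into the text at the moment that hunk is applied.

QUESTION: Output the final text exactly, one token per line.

Hunk 1: at line 5 remove [llko] add [msa,gajgf,zvumb] -> 15 lines: cseso kckd lkc ekmsm swo msa gajgf zvumb wkkb qitt texlk wxw ocj hwzn ltngu
Hunk 2: at line 2 remove [ekmsm,swo,msa] add [yjs] -> 13 lines: cseso kckd lkc yjs gajgf zvumb wkkb qitt texlk wxw ocj hwzn ltngu
Hunk 3: at line 6 remove [wkkb,qitt] add [knt,zco] -> 13 lines: cseso kckd lkc yjs gajgf zvumb knt zco texlk wxw ocj hwzn ltngu

Answer: cseso
kckd
lkc
yjs
gajgf
zvumb
knt
zco
texlk
wxw
ocj
hwzn
ltngu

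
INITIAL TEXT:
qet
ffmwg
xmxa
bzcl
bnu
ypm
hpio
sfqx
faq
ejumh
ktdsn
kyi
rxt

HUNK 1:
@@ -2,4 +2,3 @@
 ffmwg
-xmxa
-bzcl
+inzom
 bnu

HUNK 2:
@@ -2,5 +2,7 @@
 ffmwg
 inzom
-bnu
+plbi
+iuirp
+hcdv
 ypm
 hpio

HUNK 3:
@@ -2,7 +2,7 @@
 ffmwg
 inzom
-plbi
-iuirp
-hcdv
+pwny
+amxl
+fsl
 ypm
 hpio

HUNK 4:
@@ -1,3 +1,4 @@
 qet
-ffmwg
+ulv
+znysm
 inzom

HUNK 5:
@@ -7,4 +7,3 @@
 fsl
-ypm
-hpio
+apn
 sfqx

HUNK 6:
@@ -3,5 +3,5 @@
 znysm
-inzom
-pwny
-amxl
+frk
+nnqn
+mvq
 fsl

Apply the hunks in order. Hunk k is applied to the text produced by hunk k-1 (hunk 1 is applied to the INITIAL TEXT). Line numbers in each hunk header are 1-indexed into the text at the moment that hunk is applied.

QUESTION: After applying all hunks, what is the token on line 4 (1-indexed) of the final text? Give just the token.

Answer: frk

Derivation:
Hunk 1: at line 2 remove [xmxa,bzcl] add [inzom] -> 12 lines: qet ffmwg inzom bnu ypm hpio sfqx faq ejumh ktdsn kyi rxt
Hunk 2: at line 2 remove [bnu] add [plbi,iuirp,hcdv] -> 14 lines: qet ffmwg inzom plbi iuirp hcdv ypm hpio sfqx faq ejumh ktdsn kyi rxt
Hunk 3: at line 2 remove [plbi,iuirp,hcdv] add [pwny,amxl,fsl] -> 14 lines: qet ffmwg inzom pwny amxl fsl ypm hpio sfqx faq ejumh ktdsn kyi rxt
Hunk 4: at line 1 remove [ffmwg] add [ulv,znysm] -> 15 lines: qet ulv znysm inzom pwny amxl fsl ypm hpio sfqx faq ejumh ktdsn kyi rxt
Hunk 5: at line 7 remove [ypm,hpio] add [apn] -> 14 lines: qet ulv znysm inzom pwny amxl fsl apn sfqx faq ejumh ktdsn kyi rxt
Hunk 6: at line 3 remove [inzom,pwny,amxl] add [frk,nnqn,mvq] -> 14 lines: qet ulv znysm frk nnqn mvq fsl apn sfqx faq ejumh ktdsn kyi rxt
Final line 4: frk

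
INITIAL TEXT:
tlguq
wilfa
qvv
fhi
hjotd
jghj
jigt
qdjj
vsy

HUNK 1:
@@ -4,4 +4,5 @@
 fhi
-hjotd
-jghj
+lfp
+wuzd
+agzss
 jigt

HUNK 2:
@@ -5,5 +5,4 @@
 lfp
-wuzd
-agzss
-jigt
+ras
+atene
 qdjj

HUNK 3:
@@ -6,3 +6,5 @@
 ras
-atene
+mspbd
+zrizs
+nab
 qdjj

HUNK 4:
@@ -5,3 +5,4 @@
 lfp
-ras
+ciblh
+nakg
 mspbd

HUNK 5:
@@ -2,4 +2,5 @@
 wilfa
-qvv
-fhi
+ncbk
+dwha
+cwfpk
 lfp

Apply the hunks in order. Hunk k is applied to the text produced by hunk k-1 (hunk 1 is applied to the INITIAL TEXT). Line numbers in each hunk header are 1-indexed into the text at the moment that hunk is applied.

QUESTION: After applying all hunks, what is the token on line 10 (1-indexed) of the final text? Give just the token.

Hunk 1: at line 4 remove [hjotd,jghj] add [lfp,wuzd,agzss] -> 10 lines: tlguq wilfa qvv fhi lfp wuzd agzss jigt qdjj vsy
Hunk 2: at line 5 remove [wuzd,agzss,jigt] add [ras,atene] -> 9 lines: tlguq wilfa qvv fhi lfp ras atene qdjj vsy
Hunk 3: at line 6 remove [atene] add [mspbd,zrizs,nab] -> 11 lines: tlguq wilfa qvv fhi lfp ras mspbd zrizs nab qdjj vsy
Hunk 4: at line 5 remove [ras] add [ciblh,nakg] -> 12 lines: tlguq wilfa qvv fhi lfp ciblh nakg mspbd zrizs nab qdjj vsy
Hunk 5: at line 2 remove [qvv,fhi] add [ncbk,dwha,cwfpk] -> 13 lines: tlguq wilfa ncbk dwha cwfpk lfp ciblh nakg mspbd zrizs nab qdjj vsy
Final line 10: zrizs

Answer: zrizs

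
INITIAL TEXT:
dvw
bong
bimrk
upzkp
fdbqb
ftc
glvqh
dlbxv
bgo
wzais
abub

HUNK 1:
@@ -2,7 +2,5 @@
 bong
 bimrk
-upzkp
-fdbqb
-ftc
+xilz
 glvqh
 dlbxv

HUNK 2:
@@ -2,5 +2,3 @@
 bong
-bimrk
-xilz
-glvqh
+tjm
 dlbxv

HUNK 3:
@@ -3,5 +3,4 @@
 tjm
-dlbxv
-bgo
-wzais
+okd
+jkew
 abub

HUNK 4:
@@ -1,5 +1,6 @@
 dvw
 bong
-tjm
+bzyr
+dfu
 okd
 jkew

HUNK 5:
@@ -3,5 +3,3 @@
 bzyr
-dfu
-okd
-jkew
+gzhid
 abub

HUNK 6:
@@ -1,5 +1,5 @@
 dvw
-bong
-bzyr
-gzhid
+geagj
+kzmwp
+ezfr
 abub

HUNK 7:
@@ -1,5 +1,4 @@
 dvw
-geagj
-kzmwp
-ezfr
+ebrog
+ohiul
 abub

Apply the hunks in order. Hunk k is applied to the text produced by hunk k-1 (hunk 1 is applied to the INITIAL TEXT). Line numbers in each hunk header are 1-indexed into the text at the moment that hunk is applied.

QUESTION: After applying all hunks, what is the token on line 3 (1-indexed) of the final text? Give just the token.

Answer: ohiul

Derivation:
Hunk 1: at line 2 remove [upzkp,fdbqb,ftc] add [xilz] -> 9 lines: dvw bong bimrk xilz glvqh dlbxv bgo wzais abub
Hunk 2: at line 2 remove [bimrk,xilz,glvqh] add [tjm] -> 7 lines: dvw bong tjm dlbxv bgo wzais abub
Hunk 3: at line 3 remove [dlbxv,bgo,wzais] add [okd,jkew] -> 6 lines: dvw bong tjm okd jkew abub
Hunk 4: at line 1 remove [tjm] add [bzyr,dfu] -> 7 lines: dvw bong bzyr dfu okd jkew abub
Hunk 5: at line 3 remove [dfu,okd,jkew] add [gzhid] -> 5 lines: dvw bong bzyr gzhid abub
Hunk 6: at line 1 remove [bong,bzyr,gzhid] add [geagj,kzmwp,ezfr] -> 5 lines: dvw geagj kzmwp ezfr abub
Hunk 7: at line 1 remove [geagj,kzmwp,ezfr] add [ebrog,ohiul] -> 4 lines: dvw ebrog ohiul abub
Final line 3: ohiul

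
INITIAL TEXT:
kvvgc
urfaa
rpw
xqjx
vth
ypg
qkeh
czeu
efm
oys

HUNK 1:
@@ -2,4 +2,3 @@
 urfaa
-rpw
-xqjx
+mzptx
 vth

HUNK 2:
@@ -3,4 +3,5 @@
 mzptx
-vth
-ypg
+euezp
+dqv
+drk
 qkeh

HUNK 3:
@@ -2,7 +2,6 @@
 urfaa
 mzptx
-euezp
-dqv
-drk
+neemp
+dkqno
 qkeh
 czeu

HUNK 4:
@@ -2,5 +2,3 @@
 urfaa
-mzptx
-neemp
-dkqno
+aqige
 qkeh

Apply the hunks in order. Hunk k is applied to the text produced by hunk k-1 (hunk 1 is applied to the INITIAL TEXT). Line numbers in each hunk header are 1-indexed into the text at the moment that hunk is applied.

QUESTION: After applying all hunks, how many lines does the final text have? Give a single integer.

Hunk 1: at line 2 remove [rpw,xqjx] add [mzptx] -> 9 lines: kvvgc urfaa mzptx vth ypg qkeh czeu efm oys
Hunk 2: at line 3 remove [vth,ypg] add [euezp,dqv,drk] -> 10 lines: kvvgc urfaa mzptx euezp dqv drk qkeh czeu efm oys
Hunk 3: at line 2 remove [euezp,dqv,drk] add [neemp,dkqno] -> 9 lines: kvvgc urfaa mzptx neemp dkqno qkeh czeu efm oys
Hunk 4: at line 2 remove [mzptx,neemp,dkqno] add [aqige] -> 7 lines: kvvgc urfaa aqige qkeh czeu efm oys
Final line count: 7

Answer: 7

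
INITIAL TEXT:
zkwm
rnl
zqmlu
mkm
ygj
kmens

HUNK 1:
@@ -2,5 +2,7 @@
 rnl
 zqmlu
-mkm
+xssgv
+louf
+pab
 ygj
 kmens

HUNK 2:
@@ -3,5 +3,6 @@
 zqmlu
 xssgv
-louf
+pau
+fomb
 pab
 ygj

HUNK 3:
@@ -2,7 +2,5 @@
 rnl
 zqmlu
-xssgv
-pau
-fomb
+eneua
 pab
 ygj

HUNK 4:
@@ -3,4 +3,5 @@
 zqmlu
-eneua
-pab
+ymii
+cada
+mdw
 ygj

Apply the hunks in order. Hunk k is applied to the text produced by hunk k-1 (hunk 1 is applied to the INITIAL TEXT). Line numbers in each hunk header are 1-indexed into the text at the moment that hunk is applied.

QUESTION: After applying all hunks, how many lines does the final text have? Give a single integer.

Hunk 1: at line 2 remove [mkm] add [xssgv,louf,pab] -> 8 lines: zkwm rnl zqmlu xssgv louf pab ygj kmens
Hunk 2: at line 3 remove [louf] add [pau,fomb] -> 9 lines: zkwm rnl zqmlu xssgv pau fomb pab ygj kmens
Hunk 3: at line 2 remove [xssgv,pau,fomb] add [eneua] -> 7 lines: zkwm rnl zqmlu eneua pab ygj kmens
Hunk 4: at line 3 remove [eneua,pab] add [ymii,cada,mdw] -> 8 lines: zkwm rnl zqmlu ymii cada mdw ygj kmens
Final line count: 8

Answer: 8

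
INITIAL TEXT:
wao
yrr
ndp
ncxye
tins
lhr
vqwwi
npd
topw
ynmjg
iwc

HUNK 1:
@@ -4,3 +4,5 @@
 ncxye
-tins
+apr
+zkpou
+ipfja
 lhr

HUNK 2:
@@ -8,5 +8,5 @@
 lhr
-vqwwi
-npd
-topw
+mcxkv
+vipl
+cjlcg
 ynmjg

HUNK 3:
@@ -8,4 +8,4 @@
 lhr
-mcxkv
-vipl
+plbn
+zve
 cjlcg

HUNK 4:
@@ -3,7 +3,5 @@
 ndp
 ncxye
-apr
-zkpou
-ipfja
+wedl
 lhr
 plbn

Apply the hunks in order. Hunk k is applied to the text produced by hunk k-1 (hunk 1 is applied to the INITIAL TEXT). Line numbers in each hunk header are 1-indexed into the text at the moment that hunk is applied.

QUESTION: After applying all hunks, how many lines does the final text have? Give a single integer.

Hunk 1: at line 4 remove [tins] add [apr,zkpou,ipfja] -> 13 lines: wao yrr ndp ncxye apr zkpou ipfja lhr vqwwi npd topw ynmjg iwc
Hunk 2: at line 8 remove [vqwwi,npd,topw] add [mcxkv,vipl,cjlcg] -> 13 lines: wao yrr ndp ncxye apr zkpou ipfja lhr mcxkv vipl cjlcg ynmjg iwc
Hunk 3: at line 8 remove [mcxkv,vipl] add [plbn,zve] -> 13 lines: wao yrr ndp ncxye apr zkpou ipfja lhr plbn zve cjlcg ynmjg iwc
Hunk 4: at line 3 remove [apr,zkpou,ipfja] add [wedl] -> 11 lines: wao yrr ndp ncxye wedl lhr plbn zve cjlcg ynmjg iwc
Final line count: 11

Answer: 11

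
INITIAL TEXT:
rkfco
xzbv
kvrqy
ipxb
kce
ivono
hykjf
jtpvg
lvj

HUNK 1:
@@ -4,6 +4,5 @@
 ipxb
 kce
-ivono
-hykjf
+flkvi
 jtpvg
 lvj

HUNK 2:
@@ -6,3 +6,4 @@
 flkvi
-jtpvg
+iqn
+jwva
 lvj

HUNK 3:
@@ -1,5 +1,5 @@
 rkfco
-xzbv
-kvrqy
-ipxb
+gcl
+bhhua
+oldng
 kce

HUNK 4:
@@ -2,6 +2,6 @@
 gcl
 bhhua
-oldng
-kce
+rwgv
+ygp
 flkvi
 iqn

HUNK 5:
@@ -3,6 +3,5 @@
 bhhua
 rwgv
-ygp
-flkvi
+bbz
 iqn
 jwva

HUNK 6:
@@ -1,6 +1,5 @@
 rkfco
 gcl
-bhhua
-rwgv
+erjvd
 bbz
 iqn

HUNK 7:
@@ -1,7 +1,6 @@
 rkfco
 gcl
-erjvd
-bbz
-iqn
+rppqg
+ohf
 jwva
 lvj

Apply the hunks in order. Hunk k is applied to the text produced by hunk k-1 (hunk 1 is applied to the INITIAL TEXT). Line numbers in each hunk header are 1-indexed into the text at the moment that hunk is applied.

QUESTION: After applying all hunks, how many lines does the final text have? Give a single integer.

Answer: 6

Derivation:
Hunk 1: at line 4 remove [ivono,hykjf] add [flkvi] -> 8 lines: rkfco xzbv kvrqy ipxb kce flkvi jtpvg lvj
Hunk 2: at line 6 remove [jtpvg] add [iqn,jwva] -> 9 lines: rkfco xzbv kvrqy ipxb kce flkvi iqn jwva lvj
Hunk 3: at line 1 remove [xzbv,kvrqy,ipxb] add [gcl,bhhua,oldng] -> 9 lines: rkfco gcl bhhua oldng kce flkvi iqn jwva lvj
Hunk 4: at line 2 remove [oldng,kce] add [rwgv,ygp] -> 9 lines: rkfco gcl bhhua rwgv ygp flkvi iqn jwva lvj
Hunk 5: at line 3 remove [ygp,flkvi] add [bbz] -> 8 lines: rkfco gcl bhhua rwgv bbz iqn jwva lvj
Hunk 6: at line 1 remove [bhhua,rwgv] add [erjvd] -> 7 lines: rkfco gcl erjvd bbz iqn jwva lvj
Hunk 7: at line 1 remove [erjvd,bbz,iqn] add [rppqg,ohf] -> 6 lines: rkfco gcl rppqg ohf jwva lvj
Final line count: 6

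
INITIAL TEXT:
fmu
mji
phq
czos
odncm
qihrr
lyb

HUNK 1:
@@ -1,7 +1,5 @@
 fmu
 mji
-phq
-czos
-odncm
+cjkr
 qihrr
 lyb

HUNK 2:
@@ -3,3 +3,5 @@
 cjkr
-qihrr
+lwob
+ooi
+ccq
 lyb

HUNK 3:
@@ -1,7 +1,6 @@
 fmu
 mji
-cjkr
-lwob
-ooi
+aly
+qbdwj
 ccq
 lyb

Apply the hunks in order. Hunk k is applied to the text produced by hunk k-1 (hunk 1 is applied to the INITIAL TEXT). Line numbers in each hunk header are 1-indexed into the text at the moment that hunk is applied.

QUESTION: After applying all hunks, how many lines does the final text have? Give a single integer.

Answer: 6

Derivation:
Hunk 1: at line 1 remove [phq,czos,odncm] add [cjkr] -> 5 lines: fmu mji cjkr qihrr lyb
Hunk 2: at line 3 remove [qihrr] add [lwob,ooi,ccq] -> 7 lines: fmu mji cjkr lwob ooi ccq lyb
Hunk 3: at line 1 remove [cjkr,lwob,ooi] add [aly,qbdwj] -> 6 lines: fmu mji aly qbdwj ccq lyb
Final line count: 6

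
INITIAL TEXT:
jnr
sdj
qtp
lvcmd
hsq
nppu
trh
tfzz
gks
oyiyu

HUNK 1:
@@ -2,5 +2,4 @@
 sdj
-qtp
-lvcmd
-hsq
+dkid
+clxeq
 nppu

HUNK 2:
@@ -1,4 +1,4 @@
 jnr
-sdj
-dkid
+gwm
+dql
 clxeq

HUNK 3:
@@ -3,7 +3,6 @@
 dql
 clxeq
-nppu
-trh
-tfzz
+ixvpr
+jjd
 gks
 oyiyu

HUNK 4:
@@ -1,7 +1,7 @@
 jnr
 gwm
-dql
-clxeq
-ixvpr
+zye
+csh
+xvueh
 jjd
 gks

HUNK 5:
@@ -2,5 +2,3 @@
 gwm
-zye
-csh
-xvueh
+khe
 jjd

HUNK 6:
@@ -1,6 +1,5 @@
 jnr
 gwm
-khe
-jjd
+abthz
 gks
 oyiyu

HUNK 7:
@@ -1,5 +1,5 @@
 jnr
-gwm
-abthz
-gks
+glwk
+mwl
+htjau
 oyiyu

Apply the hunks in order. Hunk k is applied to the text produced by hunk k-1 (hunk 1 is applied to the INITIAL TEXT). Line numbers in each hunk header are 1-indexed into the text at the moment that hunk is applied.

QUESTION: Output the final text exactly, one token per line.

Answer: jnr
glwk
mwl
htjau
oyiyu

Derivation:
Hunk 1: at line 2 remove [qtp,lvcmd,hsq] add [dkid,clxeq] -> 9 lines: jnr sdj dkid clxeq nppu trh tfzz gks oyiyu
Hunk 2: at line 1 remove [sdj,dkid] add [gwm,dql] -> 9 lines: jnr gwm dql clxeq nppu trh tfzz gks oyiyu
Hunk 3: at line 3 remove [nppu,trh,tfzz] add [ixvpr,jjd] -> 8 lines: jnr gwm dql clxeq ixvpr jjd gks oyiyu
Hunk 4: at line 1 remove [dql,clxeq,ixvpr] add [zye,csh,xvueh] -> 8 lines: jnr gwm zye csh xvueh jjd gks oyiyu
Hunk 5: at line 2 remove [zye,csh,xvueh] add [khe] -> 6 lines: jnr gwm khe jjd gks oyiyu
Hunk 6: at line 1 remove [khe,jjd] add [abthz] -> 5 lines: jnr gwm abthz gks oyiyu
Hunk 7: at line 1 remove [gwm,abthz,gks] add [glwk,mwl,htjau] -> 5 lines: jnr glwk mwl htjau oyiyu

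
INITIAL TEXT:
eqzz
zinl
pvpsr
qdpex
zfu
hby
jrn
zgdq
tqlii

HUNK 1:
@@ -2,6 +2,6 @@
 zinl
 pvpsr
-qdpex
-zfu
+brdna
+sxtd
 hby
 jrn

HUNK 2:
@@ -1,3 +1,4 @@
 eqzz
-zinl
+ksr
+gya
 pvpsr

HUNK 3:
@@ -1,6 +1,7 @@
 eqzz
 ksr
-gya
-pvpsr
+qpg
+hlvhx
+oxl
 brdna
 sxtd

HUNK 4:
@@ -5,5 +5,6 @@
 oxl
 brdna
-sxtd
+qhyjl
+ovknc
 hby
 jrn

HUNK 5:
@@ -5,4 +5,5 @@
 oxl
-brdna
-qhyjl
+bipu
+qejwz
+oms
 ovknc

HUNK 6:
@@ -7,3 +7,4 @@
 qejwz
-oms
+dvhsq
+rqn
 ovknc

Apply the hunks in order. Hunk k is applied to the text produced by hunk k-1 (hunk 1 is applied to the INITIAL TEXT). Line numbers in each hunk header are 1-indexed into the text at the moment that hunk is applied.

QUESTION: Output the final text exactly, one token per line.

Answer: eqzz
ksr
qpg
hlvhx
oxl
bipu
qejwz
dvhsq
rqn
ovknc
hby
jrn
zgdq
tqlii

Derivation:
Hunk 1: at line 2 remove [qdpex,zfu] add [brdna,sxtd] -> 9 lines: eqzz zinl pvpsr brdna sxtd hby jrn zgdq tqlii
Hunk 2: at line 1 remove [zinl] add [ksr,gya] -> 10 lines: eqzz ksr gya pvpsr brdna sxtd hby jrn zgdq tqlii
Hunk 3: at line 1 remove [gya,pvpsr] add [qpg,hlvhx,oxl] -> 11 lines: eqzz ksr qpg hlvhx oxl brdna sxtd hby jrn zgdq tqlii
Hunk 4: at line 5 remove [sxtd] add [qhyjl,ovknc] -> 12 lines: eqzz ksr qpg hlvhx oxl brdna qhyjl ovknc hby jrn zgdq tqlii
Hunk 5: at line 5 remove [brdna,qhyjl] add [bipu,qejwz,oms] -> 13 lines: eqzz ksr qpg hlvhx oxl bipu qejwz oms ovknc hby jrn zgdq tqlii
Hunk 6: at line 7 remove [oms] add [dvhsq,rqn] -> 14 lines: eqzz ksr qpg hlvhx oxl bipu qejwz dvhsq rqn ovknc hby jrn zgdq tqlii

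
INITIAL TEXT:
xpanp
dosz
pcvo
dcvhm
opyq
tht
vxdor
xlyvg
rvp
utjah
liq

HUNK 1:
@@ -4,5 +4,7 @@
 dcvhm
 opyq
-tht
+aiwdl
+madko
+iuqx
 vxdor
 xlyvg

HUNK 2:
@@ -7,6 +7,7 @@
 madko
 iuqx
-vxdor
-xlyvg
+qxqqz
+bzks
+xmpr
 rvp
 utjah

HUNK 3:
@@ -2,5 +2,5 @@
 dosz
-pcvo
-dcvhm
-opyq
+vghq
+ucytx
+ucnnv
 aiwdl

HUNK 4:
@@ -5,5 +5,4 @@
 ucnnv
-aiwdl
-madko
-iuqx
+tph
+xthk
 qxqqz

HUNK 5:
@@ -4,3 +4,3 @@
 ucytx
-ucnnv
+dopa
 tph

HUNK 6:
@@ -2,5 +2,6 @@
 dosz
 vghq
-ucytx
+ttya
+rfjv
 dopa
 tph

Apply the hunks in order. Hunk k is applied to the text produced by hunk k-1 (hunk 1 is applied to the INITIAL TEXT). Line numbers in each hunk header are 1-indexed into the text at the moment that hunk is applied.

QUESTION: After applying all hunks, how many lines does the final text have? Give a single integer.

Answer: 14

Derivation:
Hunk 1: at line 4 remove [tht] add [aiwdl,madko,iuqx] -> 13 lines: xpanp dosz pcvo dcvhm opyq aiwdl madko iuqx vxdor xlyvg rvp utjah liq
Hunk 2: at line 7 remove [vxdor,xlyvg] add [qxqqz,bzks,xmpr] -> 14 lines: xpanp dosz pcvo dcvhm opyq aiwdl madko iuqx qxqqz bzks xmpr rvp utjah liq
Hunk 3: at line 2 remove [pcvo,dcvhm,opyq] add [vghq,ucytx,ucnnv] -> 14 lines: xpanp dosz vghq ucytx ucnnv aiwdl madko iuqx qxqqz bzks xmpr rvp utjah liq
Hunk 4: at line 5 remove [aiwdl,madko,iuqx] add [tph,xthk] -> 13 lines: xpanp dosz vghq ucytx ucnnv tph xthk qxqqz bzks xmpr rvp utjah liq
Hunk 5: at line 4 remove [ucnnv] add [dopa] -> 13 lines: xpanp dosz vghq ucytx dopa tph xthk qxqqz bzks xmpr rvp utjah liq
Hunk 6: at line 2 remove [ucytx] add [ttya,rfjv] -> 14 lines: xpanp dosz vghq ttya rfjv dopa tph xthk qxqqz bzks xmpr rvp utjah liq
Final line count: 14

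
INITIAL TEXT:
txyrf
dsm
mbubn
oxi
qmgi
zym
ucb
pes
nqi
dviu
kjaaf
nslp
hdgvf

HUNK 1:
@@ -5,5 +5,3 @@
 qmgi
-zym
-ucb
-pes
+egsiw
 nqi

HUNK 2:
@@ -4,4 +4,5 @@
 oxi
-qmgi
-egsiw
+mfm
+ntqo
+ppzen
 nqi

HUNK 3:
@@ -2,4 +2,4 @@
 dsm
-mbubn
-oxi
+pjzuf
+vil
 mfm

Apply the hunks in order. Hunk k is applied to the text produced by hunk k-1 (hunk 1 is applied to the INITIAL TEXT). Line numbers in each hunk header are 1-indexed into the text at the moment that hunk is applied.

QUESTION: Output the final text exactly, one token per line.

Answer: txyrf
dsm
pjzuf
vil
mfm
ntqo
ppzen
nqi
dviu
kjaaf
nslp
hdgvf

Derivation:
Hunk 1: at line 5 remove [zym,ucb,pes] add [egsiw] -> 11 lines: txyrf dsm mbubn oxi qmgi egsiw nqi dviu kjaaf nslp hdgvf
Hunk 2: at line 4 remove [qmgi,egsiw] add [mfm,ntqo,ppzen] -> 12 lines: txyrf dsm mbubn oxi mfm ntqo ppzen nqi dviu kjaaf nslp hdgvf
Hunk 3: at line 2 remove [mbubn,oxi] add [pjzuf,vil] -> 12 lines: txyrf dsm pjzuf vil mfm ntqo ppzen nqi dviu kjaaf nslp hdgvf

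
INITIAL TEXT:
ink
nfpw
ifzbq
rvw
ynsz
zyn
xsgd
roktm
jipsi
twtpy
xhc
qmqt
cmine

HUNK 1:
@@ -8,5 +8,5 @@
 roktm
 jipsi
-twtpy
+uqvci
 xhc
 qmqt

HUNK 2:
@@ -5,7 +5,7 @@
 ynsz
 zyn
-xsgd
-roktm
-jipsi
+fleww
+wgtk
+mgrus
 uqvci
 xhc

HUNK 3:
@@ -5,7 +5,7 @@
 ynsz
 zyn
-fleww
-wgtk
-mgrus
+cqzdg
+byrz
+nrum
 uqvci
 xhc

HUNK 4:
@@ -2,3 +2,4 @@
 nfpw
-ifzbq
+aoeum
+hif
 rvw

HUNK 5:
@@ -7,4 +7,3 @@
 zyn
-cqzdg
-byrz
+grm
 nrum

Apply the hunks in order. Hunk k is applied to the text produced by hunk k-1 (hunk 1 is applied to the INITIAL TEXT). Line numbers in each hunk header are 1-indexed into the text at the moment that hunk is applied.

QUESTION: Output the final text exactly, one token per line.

Answer: ink
nfpw
aoeum
hif
rvw
ynsz
zyn
grm
nrum
uqvci
xhc
qmqt
cmine

Derivation:
Hunk 1: at line 8 remove [twtpy] add [uqvci] -> 13 lines: ink nfpw ifzbq rvw ynsz zyn xsgd roktm jipsi uqvci xhc qmqt cmine
Hunk 2: at line 5 remove [xsgd,roktm,jipsi] add [fleww,wgtk,mgrus] -> 13 lines: ink nfpw ifzbq rvw ynsz zyn fleww wgtk mgrus uqvci xhc qmqt cmine
Hunk 3: at line 5 remove [fleww,wgtk,mgrus] add [cqzdg,byrz,nrum] -> 13 lines: ink nfpw ifzbq rvw ynsz zyn cqzdg byrz nrum uqvci xhc qmqt cmine
Hunk 4: at line 2 remove [ifzbq] add [aoeum,hif] -> 14 lines: ink nfpw aoeum hif rvw ynsz zyn cqzdg byrz nrum uqvci xhc qmqt cmine
Hunk 5: at line 7 remove [cqzdg,byrz] add [grm] -> 13 lines: ink nfpw aoeum hif rvw ynsz zyn grm nrum uqvci xhc qmqt cmine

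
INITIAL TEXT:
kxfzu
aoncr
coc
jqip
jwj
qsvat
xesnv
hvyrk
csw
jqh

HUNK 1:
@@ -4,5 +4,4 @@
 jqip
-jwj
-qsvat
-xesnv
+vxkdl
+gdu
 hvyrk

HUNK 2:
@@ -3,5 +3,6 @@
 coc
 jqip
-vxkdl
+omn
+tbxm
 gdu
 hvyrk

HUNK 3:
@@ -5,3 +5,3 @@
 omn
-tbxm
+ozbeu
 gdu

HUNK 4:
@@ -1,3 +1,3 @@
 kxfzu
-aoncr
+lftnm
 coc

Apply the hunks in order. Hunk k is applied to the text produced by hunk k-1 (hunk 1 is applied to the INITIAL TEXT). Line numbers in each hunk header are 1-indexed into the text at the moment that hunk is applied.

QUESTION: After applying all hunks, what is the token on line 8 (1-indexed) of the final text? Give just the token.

Answer: hvyrk

Derivation:
Hunk 1: at line 4 remove [jwj,qsvat,xesnv] add [vxkdl,gdu] -> 9 lines: kxfzu aoncr coc jqip vxkdl gdu hvyrk csw jqh
Hunk 2: at line 3 remove [vxkdl] add [omn,tbxm] -> 10 lines: kxfzu aoncr coc jqip omn tbxm gdu hvyrk csw jqh
Hunk 3: at line 5 remove [tbxm] add [ozbeu] -> 10 lines: kxfzu aoncr coc jqip omn ozbeu gdu hvyrk csw jqh
Hunk 4: at line 1 remove [aoncr] add [lftnm] -> 10 lines: kxfzu lftnm coc jqip omn ozbeu gdu hvyrk csw jqh
Final line 8: hvyrk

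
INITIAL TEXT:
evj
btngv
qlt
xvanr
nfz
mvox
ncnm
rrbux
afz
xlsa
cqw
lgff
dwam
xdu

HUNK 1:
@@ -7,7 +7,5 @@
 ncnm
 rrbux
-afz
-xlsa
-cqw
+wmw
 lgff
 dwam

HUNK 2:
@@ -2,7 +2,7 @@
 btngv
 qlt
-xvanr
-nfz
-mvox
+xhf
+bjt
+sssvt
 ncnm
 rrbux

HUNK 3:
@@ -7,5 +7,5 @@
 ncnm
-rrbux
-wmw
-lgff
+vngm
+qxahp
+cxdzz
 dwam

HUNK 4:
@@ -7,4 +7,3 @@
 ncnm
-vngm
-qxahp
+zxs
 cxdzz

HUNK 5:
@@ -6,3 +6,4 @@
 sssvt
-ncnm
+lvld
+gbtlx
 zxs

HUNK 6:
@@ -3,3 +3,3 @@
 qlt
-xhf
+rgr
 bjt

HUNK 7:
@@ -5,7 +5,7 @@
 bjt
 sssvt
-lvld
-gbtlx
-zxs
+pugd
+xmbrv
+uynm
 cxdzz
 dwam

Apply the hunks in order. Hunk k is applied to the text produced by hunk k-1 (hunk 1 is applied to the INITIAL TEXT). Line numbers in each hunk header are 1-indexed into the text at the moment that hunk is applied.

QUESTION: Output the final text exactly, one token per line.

Answer: evj
btngv
qlt
rgr
bjt
sssvt
pugd
xmbrv
uynm
cxdzz
dwam
xdu

Derivation:
Hunk 1: at line 7 remove [afz,xlsa,cqw] add [wmw] -> 12 lines: evj btngv qlt xvanr nfz mvox ncnm rrbux wmw lgff dwam xdu
Hunk 2: at line 2 remove [xvanr,nfz,mvox] add [xhf,bjt,sssvt] -> 12 lines: evj btngv qlt xhf bjt sssvt ncnm rrbux wmw lgff dwam xdu
Hunk 3: at line 7 remove [rrbux,wmw,lgff] add [vngm,qxahp,cxdzz] -> 12 lines: evj btngv qlt xhf bjt sssvt ncnm vngm qxahp cxdzz dwam xdu
Hunk 4: at line 7 remove [vngm,qxahp] add [zxs] -> 11 lines: evj btngv qlt xhf bjt sssvt ncnm zxs cxdzz dwam xdu
Hunk 5: at line 6 remove [ncnm] add [lvld,gbtlx] -> 12 lines: evj btngv qlt xhf bjt sssvt lvld gbtlx zxs cxdzz dwam xdu
Hunk 6: at line 3 remove [xhf] add [rgr] -> 12 lines: evj btngv qlt rgr bjt sssvt lvld gbtlx zxs cxdzz dwam xdu
Hunk 7: at line 5 remove [lvld,gbtlx,zxs] add [pugd,xmbrv,uynm] -> 12 lines: evj btngv qlt rgr bjt sssvt pugd xmbrv uynm cxdzz dwam xdu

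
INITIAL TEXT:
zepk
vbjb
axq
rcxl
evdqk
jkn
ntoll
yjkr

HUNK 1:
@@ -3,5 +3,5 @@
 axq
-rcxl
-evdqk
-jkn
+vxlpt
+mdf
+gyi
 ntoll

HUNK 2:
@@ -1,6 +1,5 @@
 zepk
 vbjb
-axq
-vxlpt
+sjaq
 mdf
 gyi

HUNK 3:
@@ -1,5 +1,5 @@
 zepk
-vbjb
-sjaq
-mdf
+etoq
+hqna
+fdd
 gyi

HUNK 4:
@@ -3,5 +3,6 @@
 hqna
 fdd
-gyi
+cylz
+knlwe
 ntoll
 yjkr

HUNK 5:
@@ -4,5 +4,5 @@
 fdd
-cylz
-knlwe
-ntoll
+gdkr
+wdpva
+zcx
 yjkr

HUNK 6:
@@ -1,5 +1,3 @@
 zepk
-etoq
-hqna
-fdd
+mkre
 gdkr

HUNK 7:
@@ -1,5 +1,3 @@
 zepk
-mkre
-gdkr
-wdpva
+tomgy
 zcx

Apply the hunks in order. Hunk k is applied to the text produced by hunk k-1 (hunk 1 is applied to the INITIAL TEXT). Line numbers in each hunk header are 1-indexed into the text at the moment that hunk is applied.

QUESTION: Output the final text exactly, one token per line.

Answer: zepk
tomgy
zcx
yjkr

Derivation:
Hunk 1: at line 3 remove [rcxl,evdqk,jkn] add [vxlpt,mdf,gyi] -> 8 lines: zepk vbjb axq vxlpt mdf gyi ntoll yjkr
Hunk 2: at line 1 remove [axq,vxlpt] add [sjaq] -> 7 lines: zepk vbjb sjaq mdf gyi ntoll yjkr
Hunk 3: at line 1 remove [vbjb,sjaq,mdf] add [etoq,hqna,fdd] -> 7 lines: zepk etoq hqna fdd gyi ntoll yjkr
Hunk 4: at line 3 remove [gyi] add [cylz,knlwe] -> 8 lines: zepk etoq hqna fdd cylz knlwe ntoll yjkr
Hunk 5: at line 4 remove [cylz,knlwe,ntoll] add [gdkr,wdpva,zcx] -> 8 lines: zepk etoq hqna fdd gdkr wdpva zcx yjkr
Hunk 6: at line 1 remove [etoq,hqna,fdd] add [mkre] -> 6 lines: zepk mkre gdkr wdpva zcx yjkr
Hunk 7: at line 1 remove [mkre,gdkr,wdpva] add [tomgy] -> 4 lines: zepk tomgy zcx yjkr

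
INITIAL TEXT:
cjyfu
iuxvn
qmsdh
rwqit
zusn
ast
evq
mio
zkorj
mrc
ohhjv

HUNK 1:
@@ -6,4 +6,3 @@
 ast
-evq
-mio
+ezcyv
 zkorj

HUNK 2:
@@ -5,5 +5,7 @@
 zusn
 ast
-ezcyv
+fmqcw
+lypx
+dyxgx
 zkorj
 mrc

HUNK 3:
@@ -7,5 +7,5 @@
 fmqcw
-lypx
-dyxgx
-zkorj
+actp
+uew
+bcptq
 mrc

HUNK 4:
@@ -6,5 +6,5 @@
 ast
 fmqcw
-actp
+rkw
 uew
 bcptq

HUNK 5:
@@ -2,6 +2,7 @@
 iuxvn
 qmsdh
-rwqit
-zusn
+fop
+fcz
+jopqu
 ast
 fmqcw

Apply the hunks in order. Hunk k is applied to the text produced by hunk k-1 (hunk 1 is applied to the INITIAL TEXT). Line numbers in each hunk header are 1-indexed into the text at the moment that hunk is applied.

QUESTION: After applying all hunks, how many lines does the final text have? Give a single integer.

Hunk 1: at line 6 remove [evq,mio] add [ezcyv] -> 10 lines: cjyfu iuxvn qmsdh rwqit zusn ast ezcyv zkorj mrc ohhjv
Hunk 2: at line 5 remove [ezcyv] add [fmqcw,lypx,dyxgx] -> 12 lines: cjyfu iuxvn qmsdh rwqit zusn ast fmqcw lypx dyxgx zkorj mrc ohhjv
Hunk 3: at line 7 remove [lypx,dyxgx,zkorj] add [actp,uew,bcptq] -> 12 lines: cjyfu iuxvn qmsdh rwqit zusn ast fmqcw actp uew bcptq mrc ohhjv
Hunk 4: at line 6 remove [actp] add [rkw] -> 12 lines: cjyfu iuxvn qmsdh rwqit zusn ast fmqcw rkw uew bcptq mrc ohhjv
Hunk 5: at line 2 remove [rwqit,zusn] add [fop,fcz,jopqu] -> 13 lines: cjyfu iuxvn qmsdh fop fcz jopqu ast fmqcw rkw uew bcptq mrc ohhjv
Final line count: 13

Answer: 13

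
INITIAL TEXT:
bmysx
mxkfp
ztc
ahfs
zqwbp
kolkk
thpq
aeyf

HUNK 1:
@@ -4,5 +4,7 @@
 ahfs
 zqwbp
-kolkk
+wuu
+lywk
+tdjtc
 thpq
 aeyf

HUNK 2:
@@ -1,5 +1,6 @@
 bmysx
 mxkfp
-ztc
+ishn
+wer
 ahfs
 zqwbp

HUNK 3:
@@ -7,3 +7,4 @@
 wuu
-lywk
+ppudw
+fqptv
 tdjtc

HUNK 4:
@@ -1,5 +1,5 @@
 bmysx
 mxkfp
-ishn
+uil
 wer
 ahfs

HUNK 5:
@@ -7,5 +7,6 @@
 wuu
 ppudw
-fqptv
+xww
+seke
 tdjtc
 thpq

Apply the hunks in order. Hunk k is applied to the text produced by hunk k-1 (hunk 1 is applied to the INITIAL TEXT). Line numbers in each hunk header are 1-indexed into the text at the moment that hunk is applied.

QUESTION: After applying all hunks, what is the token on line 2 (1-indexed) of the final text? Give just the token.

Answer: mxkfp

Derivation:
Hunk 1: at line 4 remove [kolkk] add [wuu,lywk,tdjtc] -> 10 lines: bmysx mxkfp ztc ahfs zqwbp wuu lywk tdjtc thpq aeyf
Hunk 2: at line 1 remove [ztc] add [ishn,wer] -> 11 lines: bmysx mxkfp ishn wer ahfs zqwbp wuu lywk tdjtc thpq aeyf
Hunk 3: at line 7 remove [lywk] add [ppudw,fqptv] -> 12 lines: bmysx mxkfp ishn wer ahfs zqwbp wuu ppudw fqptv tdjtc thpq aeyf
Hunk 4: at line 1 remove [ishn] add [uil] -> 12 lines: bmysx mxkfp uil wer ahfs zqwbp wuu ppudw fqptv tdjtc thpq aeyf
Hunk 5: at line 7 remove [fqptv] add [xww,seke] -> 13 lines: bmysx mxkfp uil wer ahfs zqwbp wuu ppudw xww seke tdjtc thpq aeyf
Final line 2: mxkfp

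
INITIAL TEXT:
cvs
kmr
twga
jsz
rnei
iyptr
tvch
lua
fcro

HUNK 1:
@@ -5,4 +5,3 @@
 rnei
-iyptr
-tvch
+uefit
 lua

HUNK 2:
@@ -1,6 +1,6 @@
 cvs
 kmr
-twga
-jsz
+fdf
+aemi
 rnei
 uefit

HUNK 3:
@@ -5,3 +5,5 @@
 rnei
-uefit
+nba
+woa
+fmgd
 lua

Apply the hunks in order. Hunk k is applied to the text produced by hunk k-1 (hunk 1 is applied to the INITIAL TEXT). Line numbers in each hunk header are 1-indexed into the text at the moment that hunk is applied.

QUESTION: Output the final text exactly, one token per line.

Answer: cvs
kmr
fdf
aemi
rnei
nba
woa
fmgd
lua
fcro

Derivation:
Hunk 1: at line 5 remove [iyptr,tvch] add [uefit] -> 8 lines: cvs kmr twga jsz rnei uefit lua fcro
Hunk 2: at line 1 remove [twga,jsz] add [fdf,aemi] -> 8 lines: cvs kmr fdf aemi rnei uefit lua fcro
Hunk 3: at line 5 remove [uefit] add [nba,woa,fmgd] -> 10 lines: cvs kmr fdf aemi rnei nba woa fmgd lua fcro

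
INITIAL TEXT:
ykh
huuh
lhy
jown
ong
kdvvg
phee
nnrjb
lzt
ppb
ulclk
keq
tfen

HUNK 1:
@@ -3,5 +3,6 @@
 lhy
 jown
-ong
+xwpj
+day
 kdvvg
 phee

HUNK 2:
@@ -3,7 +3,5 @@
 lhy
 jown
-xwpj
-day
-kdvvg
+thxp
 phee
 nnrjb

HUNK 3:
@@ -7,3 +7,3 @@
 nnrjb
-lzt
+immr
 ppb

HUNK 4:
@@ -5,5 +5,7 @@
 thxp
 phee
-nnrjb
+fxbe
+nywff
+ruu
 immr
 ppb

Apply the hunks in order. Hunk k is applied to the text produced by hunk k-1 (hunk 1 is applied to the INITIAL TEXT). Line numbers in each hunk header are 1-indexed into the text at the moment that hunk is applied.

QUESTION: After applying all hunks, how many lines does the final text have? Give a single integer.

Answer: 14

Derivation:
Hunk 1: at line 3 remove [ong] add [xwpj,day] -> 14 lines: ykh huuh lhy jown xwpj day kdvvg phee nnrjb lzt ppb ulclk keq tfen
Hunk 2: at line 3 remove [xwpj,day,kdvvg] add [thxp] -> 12 lines: ykh huuh lhy jown thxp phee nnrjb lzt ppb ulclk keq tfen
Hunk 3: at line 7 remove [lzt] add [immr] -> 12 lines: ykh huuh lhy jown thxp phee nnrjb immr ppb ulclk keq tfen
Hunk 4: at line 5 remove [nnrjb] add [fxbe,nywff,ruu] -> 14 lines: ykh huuh lhy jown thxp phee fxbe nywff ruu immr ppb ulclk keq tfen
Final line count: 14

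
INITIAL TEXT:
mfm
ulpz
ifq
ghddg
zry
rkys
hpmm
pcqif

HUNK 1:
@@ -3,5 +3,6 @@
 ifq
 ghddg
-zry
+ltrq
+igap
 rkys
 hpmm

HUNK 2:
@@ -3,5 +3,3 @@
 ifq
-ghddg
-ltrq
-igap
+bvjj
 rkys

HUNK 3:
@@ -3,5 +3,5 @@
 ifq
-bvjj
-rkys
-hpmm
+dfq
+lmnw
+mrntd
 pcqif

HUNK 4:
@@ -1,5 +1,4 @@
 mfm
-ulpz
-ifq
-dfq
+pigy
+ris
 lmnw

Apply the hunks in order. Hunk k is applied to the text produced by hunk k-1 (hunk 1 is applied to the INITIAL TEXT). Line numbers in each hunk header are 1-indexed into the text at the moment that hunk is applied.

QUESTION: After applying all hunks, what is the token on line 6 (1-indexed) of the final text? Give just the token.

Answer: pcqif

Derivation:
Hunk 1: at line 3 remove [zry] add [ltrq,igap] -> 9 lines: mfm ulpz ifq ghddg ltrq igap rkys hpmm pcqif
Hunk 2: at line 3 remove [ghddg,ltrq,igap] add [bvjj] -> 7 lines: mfm ulpz ifq bvjj rkys hpmm pcqif
Hunk 3: at line 3 remove [bvjj,rkys,hpmm] add [dfq,lmnw,mrntd] -> 7 lines: mfm ulpz ifq dfq lmnw mrntd pcqif
Hunk 4: at line 1 remove [ulpz,ifq,dfq] add [pigy,ris] -> 6 lines: mfm pigy ris lmnw mrntd pcqif
Final line 6: pcqif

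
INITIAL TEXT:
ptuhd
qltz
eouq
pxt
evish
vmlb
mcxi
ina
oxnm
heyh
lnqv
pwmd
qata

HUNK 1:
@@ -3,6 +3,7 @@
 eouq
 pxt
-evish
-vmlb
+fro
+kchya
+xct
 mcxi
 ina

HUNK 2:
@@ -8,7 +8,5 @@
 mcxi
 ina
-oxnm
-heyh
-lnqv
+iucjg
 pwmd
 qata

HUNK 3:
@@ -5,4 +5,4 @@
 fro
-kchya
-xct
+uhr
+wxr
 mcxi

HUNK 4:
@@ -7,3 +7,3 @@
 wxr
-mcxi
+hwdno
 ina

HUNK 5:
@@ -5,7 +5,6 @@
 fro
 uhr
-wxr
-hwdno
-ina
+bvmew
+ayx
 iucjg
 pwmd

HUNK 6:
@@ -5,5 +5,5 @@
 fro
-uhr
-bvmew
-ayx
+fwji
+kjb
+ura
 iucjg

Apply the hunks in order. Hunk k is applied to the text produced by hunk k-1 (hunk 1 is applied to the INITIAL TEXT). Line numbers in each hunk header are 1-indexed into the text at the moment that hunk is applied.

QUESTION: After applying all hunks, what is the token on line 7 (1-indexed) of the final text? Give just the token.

Answer: kjb

Derivation:
Hunk 1: at line 3 remove [evish,vmlb] add [fro,kchya,xct] -> 14 lines: ptuhd qltz eouq pxt fro kchya xct mcxi ina oxnm heyh lnqv pwmd qata
Hunk 2: at line 8 remove [oxnm,heyh,lnqv] add [iucjg] -> 12 lines: ptuhd qltz eouq pxt fro kchya xct mcxi ina iucjg pwmd qata
Hunk 3: at line 5 remove [kchya,xct] add [uhr,wxr] -> 12 lines: ptuhd qltz eouq pxt fro uhr wxr mcxi ina iucjg pwmd qata
Hunk 4: at line 7 remove [mcxi] add [hwdno] -> 12 lines: ptuhd qltz eouq pxt fro uhr wxr hwdno ina iucjg pwmd qata
Hunk 5: at line 5 remove [wxr,hwdno,ina] add [bvmew,ayx] -> 11 lines: ptuhd qltz eouq pxt fro uhr bvmew ayx iucjg pwmd qata
Hunk 6: at line 5 remove [uhr,bvmew,ayx] add [fwji,kjb,ura] -> 11 lines: ptuhd qltz eouq pxt fro fwji kjb ura iucjg pwmd qata
Final line 7: kjb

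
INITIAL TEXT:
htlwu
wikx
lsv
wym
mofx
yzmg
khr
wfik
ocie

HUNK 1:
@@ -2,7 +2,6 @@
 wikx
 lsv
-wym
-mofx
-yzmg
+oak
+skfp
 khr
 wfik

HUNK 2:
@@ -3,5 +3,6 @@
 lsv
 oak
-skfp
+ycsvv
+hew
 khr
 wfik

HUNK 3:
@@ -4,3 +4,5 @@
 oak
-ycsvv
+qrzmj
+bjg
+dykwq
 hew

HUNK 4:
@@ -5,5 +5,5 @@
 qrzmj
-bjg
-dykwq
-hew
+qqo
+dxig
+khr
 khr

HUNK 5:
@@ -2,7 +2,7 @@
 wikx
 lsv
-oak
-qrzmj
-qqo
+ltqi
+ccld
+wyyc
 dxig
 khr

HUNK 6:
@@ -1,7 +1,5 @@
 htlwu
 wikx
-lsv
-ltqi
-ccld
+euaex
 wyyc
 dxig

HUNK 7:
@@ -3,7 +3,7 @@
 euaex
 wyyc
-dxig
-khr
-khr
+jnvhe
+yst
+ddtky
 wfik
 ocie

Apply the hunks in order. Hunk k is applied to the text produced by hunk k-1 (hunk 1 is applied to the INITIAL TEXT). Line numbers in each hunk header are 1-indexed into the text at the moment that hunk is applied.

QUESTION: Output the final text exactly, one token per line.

Hunk 1: at line 2 remove [wym,mofx,yzmg] add [oak,skfp] -> 8 lines: htlwu wikx lsv oak skfp khr wfik ocie
Hunk 2: at line 3 remove [skfp] add [ycsvv,hew] -> 9 lines: htlwu wikx lsv oak ycsvv hew khr wfik ocie
Hunk 3: at line 4 remove [ycsvv] add [qrzmj,bjg,dykwq] -> 11 lines: htlwu wikx lsv oak qrzmj bjg dykwq hew khr wfik ocie
Hunk 4: at line 5 remove [bjg,dykwq,hew] add [qqo,dxig,khr] -> 11 lines: htlwu wikx lsv oak qrzmj qqo dxig khr khr wfik ocie
Hunk 5: at line 2 remove [oak,qrzmj,qqo] add [ltqi,ccld,wyyc] -> 11 lines: htlwu wikx lsv ltqi ccld wyyc dxig khr khr wfik ocie
Hunk 6: at line 1 remove [lsv,ltqi,ccld] add [euaex] -> 9 lines: htlwu wikx euaex wyyc dxig khr khr wfik ocie
Hunk 7: at line 3 remove [dxig,khr,khr] add [jnvhe,yst,ddtky] -> 9 lines: htlwu wikx euaex wyyc jnvhe yst ddtky wfik ocie

Answer: htlwu
wikx
euaex
wyyc
jnvhe
yst
ddtky
wfik
ocie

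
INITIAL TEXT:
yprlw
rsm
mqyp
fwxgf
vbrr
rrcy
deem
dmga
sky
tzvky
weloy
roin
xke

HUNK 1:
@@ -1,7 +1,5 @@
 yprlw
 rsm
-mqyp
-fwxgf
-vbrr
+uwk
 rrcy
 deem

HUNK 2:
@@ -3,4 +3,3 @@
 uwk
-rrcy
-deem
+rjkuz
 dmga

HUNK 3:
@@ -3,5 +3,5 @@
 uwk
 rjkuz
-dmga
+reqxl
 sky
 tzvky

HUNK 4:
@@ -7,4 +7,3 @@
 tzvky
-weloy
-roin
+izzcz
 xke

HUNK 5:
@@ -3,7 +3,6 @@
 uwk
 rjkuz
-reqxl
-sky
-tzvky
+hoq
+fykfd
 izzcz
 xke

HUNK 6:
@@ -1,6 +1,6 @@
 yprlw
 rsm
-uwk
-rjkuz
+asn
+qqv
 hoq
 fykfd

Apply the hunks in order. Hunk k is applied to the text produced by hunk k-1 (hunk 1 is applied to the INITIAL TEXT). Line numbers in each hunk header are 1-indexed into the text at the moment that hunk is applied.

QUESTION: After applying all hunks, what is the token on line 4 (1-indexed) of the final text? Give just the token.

Answer: qqv

Derivation:
Hunk 1: at line 1 remove [mqyp,fwxgf,vbrr] add [uwk] -> 11 lines: yprlw rsm uwk rrcy deem dmga sky tzvky weloy roin xke
Hunk 2: at line 3 remove [rrcy,deem] add [rjkuz] -> 10 lines: yprlw rsm uwk rjkuz dmga sky tzvky weloy roin xke
Hunk 3: at line 3 remove [dmga] add [reqxl] -> 10 lines: yprlw rsm uwk rjkuz reqxl sky tzvky weloy roin xke
Hunk 4: at line 7 remove [weloy,roin] add [izzcz] -> 9 lines: yprlw rsm uwk rjkuz reqxl sky tzvky izzcz xke
Hunk 5: at line 3 remove [reqxl,sky,tzvky] add [hoq,fykfd] -> 8 lines: yprlw rsm uwk rjkuz hoq fykfd izzcz xke
Hunk 6: at line 1 remove [uwk,rjkuz] add [asn,qqv] -> 8 lines: yprlw rsm asn qqv hoq fykfd izzcz xke
Final line 4: qqv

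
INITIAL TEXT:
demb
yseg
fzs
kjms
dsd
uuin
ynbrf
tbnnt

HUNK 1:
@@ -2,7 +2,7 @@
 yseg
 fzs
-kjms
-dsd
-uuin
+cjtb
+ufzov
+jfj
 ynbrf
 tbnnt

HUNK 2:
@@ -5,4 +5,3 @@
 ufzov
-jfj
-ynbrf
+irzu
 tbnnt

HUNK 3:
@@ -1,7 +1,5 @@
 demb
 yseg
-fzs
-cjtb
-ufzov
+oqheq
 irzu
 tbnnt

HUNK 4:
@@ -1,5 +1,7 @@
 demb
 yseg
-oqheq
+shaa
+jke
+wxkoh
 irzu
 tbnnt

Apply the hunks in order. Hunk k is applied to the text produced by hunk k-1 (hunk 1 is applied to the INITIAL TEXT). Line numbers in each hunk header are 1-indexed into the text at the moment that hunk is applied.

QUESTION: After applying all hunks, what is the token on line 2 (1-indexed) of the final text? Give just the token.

Hunk 1: at line 2 remove [kjms,dsd,uuin] add [cjtb,ufzov,jfj] -> 8 lines: demb yseg fzs cjtb ufzov jfj ynbrf tbnnt
Hunk 2: at line 5 remove [jfj,ynbrf] add [irzu] -> 7 lines: demb yseg fzs cjtb ufzov irzu tbnnt
Hunk 3: at line 1 remove [fzs,cjtb,ufzov] add [oqheq] -> 5 lines: demb yseg oqheq irzu tbnnt
Hunk 4: at line 1 remove [oqheq] add [shaa,jke,wxkoh] -> 7 lines: demb yseg shaa jke wxkoh irzu tbnnt
Final line 2: yseg

Answer: yseg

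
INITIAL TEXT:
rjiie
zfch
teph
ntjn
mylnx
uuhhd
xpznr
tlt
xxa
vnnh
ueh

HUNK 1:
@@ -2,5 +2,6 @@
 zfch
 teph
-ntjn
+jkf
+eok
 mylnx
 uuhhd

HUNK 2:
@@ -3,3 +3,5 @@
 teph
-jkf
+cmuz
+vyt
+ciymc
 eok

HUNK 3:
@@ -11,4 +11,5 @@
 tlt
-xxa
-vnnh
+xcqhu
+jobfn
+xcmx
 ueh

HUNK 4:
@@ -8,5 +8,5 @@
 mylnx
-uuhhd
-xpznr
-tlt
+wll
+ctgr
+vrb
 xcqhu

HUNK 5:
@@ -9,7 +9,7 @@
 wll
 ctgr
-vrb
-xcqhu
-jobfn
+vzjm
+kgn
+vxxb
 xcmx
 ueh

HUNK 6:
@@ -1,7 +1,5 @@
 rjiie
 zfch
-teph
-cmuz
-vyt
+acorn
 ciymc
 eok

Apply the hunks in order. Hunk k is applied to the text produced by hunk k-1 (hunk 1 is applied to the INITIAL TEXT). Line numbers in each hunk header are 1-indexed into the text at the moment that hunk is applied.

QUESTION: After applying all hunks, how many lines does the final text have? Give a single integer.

Answer: 13

Derivation:
Hunk 1: at line 2 remove [ntjn] add [jkf,eok] -> 12 lines: rjiie zfch teph jkf eok mylnx uuhhd xpznr tlt xxa vnnh ueh
Hunk 2: at line 3 remove [jkf] add [cmuz,vyt,ciymc] -> 14 lines: rjiie zfch teph cmuz vyt ciymc eok mylnx uuhhd xpznr tlt xxa vnnh ueh
Hunk 3: at line 11 remove [xxa,vnnh] add [xcqhu,jobfn,xcmx] -> 15 lines: rjiie zfch teph cmuz vyt ciymc eok mylnx uuhhd xpznr tlt xcqhu jobfn xcmx ueh
Hunk 4: at line 8 remove [uuhhd,xpznr,tlt] add [wll,ctgr,vrb] -> 15 lines: rjiie zfch teph cmuz vyt ciymc eok mylnx wll ctgr vrb xcqhu jobfn xcmx ueh
Hunk 5: at line 9 remove [vrb,xcqhu,jobfn] add [vzjm,kgn,vxxb] -> 15 lines: rjiie zfch teph cmuz vyt ciymc eok mylnx wll ctgr vzjm kgn vxxb xcmx ueh
Hunk 6: at line 1 remove [teph,cmuz,vyt] add [acorn] -> 13 lines: rjiie zfch acorn ciymc eok mylnx wll ctgr vzjm kgn vxxb xcmx ueh
Final line count: 13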